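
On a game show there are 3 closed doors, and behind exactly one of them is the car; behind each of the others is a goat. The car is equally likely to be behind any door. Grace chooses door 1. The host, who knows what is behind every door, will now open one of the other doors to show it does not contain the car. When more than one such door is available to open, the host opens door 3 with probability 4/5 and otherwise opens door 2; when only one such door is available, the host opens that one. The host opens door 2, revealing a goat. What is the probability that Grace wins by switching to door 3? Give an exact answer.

5/6

Consider each possible location of the car in turn.
If it is behind door 1 (prior 1/3): door 3 is available but not opened, probability 1/5; weight (1/3)·(1/5) = 1/15.
If it is behind door 2 (prior 1/3): the host opened door 2, so this case is ruled out; weight (1/3)·0 = 0.
If it is behind door 3 (prior 1/3): only door 2 is available, probability 1; weight (1/3)·1 = 1/3.
The weights sum to 2/5.
So P(the car behind door 3 | the host opened door 2) = (1/3) / (2/5) = 5/6.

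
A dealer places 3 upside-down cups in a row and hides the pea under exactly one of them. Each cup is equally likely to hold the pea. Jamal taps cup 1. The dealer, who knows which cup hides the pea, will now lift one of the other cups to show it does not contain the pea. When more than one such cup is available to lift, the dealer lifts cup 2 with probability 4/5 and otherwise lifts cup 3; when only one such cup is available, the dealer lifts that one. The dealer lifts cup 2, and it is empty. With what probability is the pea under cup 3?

5/9

Condition on the true location of the pea.
If it is under cup 1 (prior 1/3): cup 2 is available, opened with probability 4/5; weight (1/3)·(4/5) = 4/15.
If it is under cup 2 (prior 1/3): the dealer opened cup 2, so this case is ruled out; weight (1/3)·0 = 0.
If it is under cup 3 (prior 1/3): only cup 2 is available, probability 1; weight (1/3)·1 = 1/3.
The weights sum to 3/5.
So P(the pea under cup 3 | the dealer opened cup 2) = (1/3) / (3/5) = 5/9.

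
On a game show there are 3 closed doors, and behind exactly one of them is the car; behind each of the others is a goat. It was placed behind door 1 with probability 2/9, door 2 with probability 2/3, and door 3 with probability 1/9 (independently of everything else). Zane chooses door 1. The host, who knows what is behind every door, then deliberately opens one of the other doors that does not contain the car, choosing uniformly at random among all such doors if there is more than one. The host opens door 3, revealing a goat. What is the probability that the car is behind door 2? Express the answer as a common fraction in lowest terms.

6/7

Condition on the true location of the car.
If it is behind door 1 (prior 2/9): the host has 2 equally likely choices, so probability 1/2; weight (2/9)·(1/2) = 1/9.
If it is behind door 2 (prior 2/3): the host has no choice, probability 1; weight (2/3)·1 = 2/3.
If it is behind door 3 (prior 1/9): the host opened door 3, so this case is ruled out; weight (1/9)·0 = 0.
The weights sum to 7/9.
So P(the car behind door 2 | the host opened door 3) = (2/3) / (7/9) = 6/7.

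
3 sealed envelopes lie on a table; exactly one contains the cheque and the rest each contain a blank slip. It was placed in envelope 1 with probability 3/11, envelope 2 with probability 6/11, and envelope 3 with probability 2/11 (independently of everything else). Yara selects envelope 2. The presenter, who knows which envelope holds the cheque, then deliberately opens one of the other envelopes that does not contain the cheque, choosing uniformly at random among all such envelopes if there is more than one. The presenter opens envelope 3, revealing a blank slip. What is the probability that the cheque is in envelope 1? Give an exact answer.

1/2

Apply Bayes' rule, conditioning on where the cheque actually is.
If it is in envelope 1 (prior 3/11): the presenter has no choice, probability 1; weight (3/11)·1 = 3/11.
If it is in envelope 2 (prior 6/11): the presenter has 2 equally likely choices, so probability 1/2; weight (6/11)·(1/2) = 3/11.
If it is in envelope 3 (prior 2/11): the presenter opened envelope 3, so this case is ruled out; weight (2/11)·0 = 0.
The weights sum to 6/11.
So P(the cheque in envelope 1 | the presenter opened envelope 3) = (3/11) / (6/11) = 1/2.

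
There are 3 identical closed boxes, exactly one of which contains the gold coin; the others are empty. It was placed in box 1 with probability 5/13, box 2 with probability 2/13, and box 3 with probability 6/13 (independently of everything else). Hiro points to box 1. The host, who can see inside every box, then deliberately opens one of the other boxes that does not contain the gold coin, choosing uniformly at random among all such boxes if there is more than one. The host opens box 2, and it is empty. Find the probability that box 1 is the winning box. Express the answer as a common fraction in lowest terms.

5/17

Consider each possible location of the gold coin in turn.
If it is in box 1 (prior 5/13): the host has 2 equally likely choices, so probability 1/2; weight (5/13)·(1/2) = 5/26.
If it is in box 2 (prior 2/13): the host opened box 2, so this case is ruled out; weight (2/13)·0 = 0.
If it is in box 3 (prior 6/13): the host has no choice, probability 1; weight (6/13)·1 = 6/13.
The weights sum to 17/26.
So P(the gold coin in box 1 | the host opened box 2) = (5/26) / (17/26) = 5/17.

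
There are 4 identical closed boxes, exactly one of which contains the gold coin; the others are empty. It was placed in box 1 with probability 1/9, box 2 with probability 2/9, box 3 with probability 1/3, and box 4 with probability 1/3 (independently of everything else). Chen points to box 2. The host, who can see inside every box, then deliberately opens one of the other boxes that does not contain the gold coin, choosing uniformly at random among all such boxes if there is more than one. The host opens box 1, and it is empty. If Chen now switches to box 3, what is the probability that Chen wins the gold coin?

9/22

Apply Bayes' rule, conditioning on where the gold coin actually is.
If it is in box 1 (prior 1/9): the host opened box 1, so this case is ruled out; weight (1/9)·0 = 0.
If it is in box 2 (prior 2/9): the host has 3 equally likely choices, so probability 1/3; weight (2/9)·(1/3) = 2/27.
If it is in either of boxes 3 and 4 (prior 1/3 each): the host has 2 equally likely choices, so probability 1/2; weight (1/3)·(1/2) = 1/6 each.
The weights sum to 11/27.
So P(the gold coin in box 3 | the host opened box 1) = (1/6) / (11/27) = 9/22.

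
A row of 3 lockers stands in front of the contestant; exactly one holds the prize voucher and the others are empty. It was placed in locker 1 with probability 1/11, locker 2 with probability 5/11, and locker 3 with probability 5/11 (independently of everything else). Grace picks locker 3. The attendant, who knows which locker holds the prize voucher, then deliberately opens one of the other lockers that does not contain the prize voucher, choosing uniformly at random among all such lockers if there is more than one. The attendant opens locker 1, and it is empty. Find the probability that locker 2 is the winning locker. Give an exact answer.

2/3

Condition on the true location of the prize voucher.
If it is in locker 1 (prior 1/11): the attendant opened locker 1, so this case is ruled out; weight (1/11)·0 = 0.
If it is in locker 2 (prior 5/11): the attendant has no choice, probability 1; weight (5/11)·1 = 5/11.
If it is in locker 3 (prior 5/11): the attendant has 2 equally likely choices, so probability 1/2; weight (5/11)·(1/2) = 5/22.
The weights sum to 15/22.
So P(the prize voucher in locker 2 | the attendant opened locker 1) = (5/11) / (15/22) = 2/3.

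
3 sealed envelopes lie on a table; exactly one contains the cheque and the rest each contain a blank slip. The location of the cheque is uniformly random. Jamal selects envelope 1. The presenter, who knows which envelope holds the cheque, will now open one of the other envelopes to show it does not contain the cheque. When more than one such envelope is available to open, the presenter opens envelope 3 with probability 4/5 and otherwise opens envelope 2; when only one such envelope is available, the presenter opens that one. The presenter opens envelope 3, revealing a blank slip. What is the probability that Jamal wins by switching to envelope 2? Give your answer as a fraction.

Condition on the true location of the cheque.
If it is in envelope 1 (prior 1/3): envelope 3 is available, opened with probability 4/5; weight (1/3)·(4/5) = 4/15.
If it is in envelope 2 (prior 1/3): only envelope 3 is available, probability 1; weight (1/3)·1 = 1/3.
If it is in envelope 3 (prior 1/3): the presenter opened envelope 3, so this case is ruled out; weight (1/3)·0 = 0.
The weights sum to 3/5.
So P(the cheque in envelope 2 | the presenter opened envelope 3) = (1/3) / (3/5) = 5/9.

5/9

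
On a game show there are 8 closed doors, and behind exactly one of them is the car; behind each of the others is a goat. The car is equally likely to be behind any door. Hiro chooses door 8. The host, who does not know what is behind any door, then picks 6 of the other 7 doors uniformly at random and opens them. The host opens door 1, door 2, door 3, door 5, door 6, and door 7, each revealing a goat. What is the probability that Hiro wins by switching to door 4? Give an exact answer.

Condition on the true location of the car.
If it is behind any of doors 1, 2, 3, 5, 6, and 7 (prior 1/8 each): that door was opened and seen not to hold the prize — ruled out; weight (1/8)·0 = 0 each.
If it is behind either of doors 4 and 8 (prior 1/8 each): the host picks exactly this set with probability 1/7 regardless, and none is the prize; weight (1/8)·(1/7) = 1/56 each.
The weights sum to 1/28.
So P(the car behind door 4 | the host opened door 1, door 2, door 3, door 5, door 6, and door 7) = (1/56) / (1/28) = 1/2.

1/2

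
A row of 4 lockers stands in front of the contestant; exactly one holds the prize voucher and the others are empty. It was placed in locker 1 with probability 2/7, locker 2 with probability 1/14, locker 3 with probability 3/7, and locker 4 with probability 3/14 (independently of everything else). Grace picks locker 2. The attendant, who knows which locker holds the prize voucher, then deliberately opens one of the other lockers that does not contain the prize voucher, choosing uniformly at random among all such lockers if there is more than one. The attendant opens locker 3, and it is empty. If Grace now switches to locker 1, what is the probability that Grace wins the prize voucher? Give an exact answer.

12/23

Condition on the true location of the prize voucher.
If it is in locker 1 (prior 2/7): the attendant has 2 equally likely choices, so probability 1/2; weight (2/7)·(1/2) = 1/7.
If it is in locker 2 (prior 1/14): the attendant has 3 equally likely choices, so probability 1/3; weight (1/14)·(1/3) = 1/42.
If it is in locker 3 (prior 3/7): the attendant opened locker 3, so this case is ruled out; weight (3/7)·0 = 0.
If it is in locker 4 (prior 3/14): the attendant has 2 equally likely choices, so probability 1/2; weight (3/14)·(1/2) = 3/28.
The weights sum to 23/84.
So P(the prize voucher in locker 1 | the attendant opened locker 3) = (1/7) / (23/84) = 12/23.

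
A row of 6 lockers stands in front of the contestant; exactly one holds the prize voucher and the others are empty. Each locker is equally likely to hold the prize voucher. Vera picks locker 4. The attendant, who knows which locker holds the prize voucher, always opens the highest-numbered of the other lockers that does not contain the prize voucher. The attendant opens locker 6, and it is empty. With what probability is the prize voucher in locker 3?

Condition on the true location of the prize voucher.
If it is in any of lockers 1, 2, 3, 4, and 5 (prior 1/6 each): locker 6 is the highest-numbered option available, probability 1; weight (1/6)·1 = 1/6 each.
If it is in locker 6 (prior 1/6): the attendant opened locker 6, so this case is ruled out; weight (1/6)·0 = 0.
The weights sum to 5/6.
So P(the prize voucher in locker 3 | the attendant opened locker 6) = (1/6) / (5/6) = 1/5.

1/5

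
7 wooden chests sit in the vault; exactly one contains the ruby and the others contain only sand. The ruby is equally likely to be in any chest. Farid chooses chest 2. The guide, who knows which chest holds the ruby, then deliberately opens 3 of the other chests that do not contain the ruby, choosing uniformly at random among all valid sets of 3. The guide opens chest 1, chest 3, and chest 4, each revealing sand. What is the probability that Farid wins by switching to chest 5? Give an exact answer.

2/7

Condition on the true location of the ruby.
If it is in any of chests 1, 3, and 4 (prior 1/7 each): that chest was opened and seen not to hold the prize — ruled out; weight (1/7)·0 = 0 each.
If it is in chest 2 (prior 1/7): the guide has 20 equally likely choices, so probability 1/20; weight (1/7)·(1/20) = 1/140.
If it is in any of chests 5, 6, and 7 (prior 1/7 each): the guide has 10 equally likely choices, so probability 1/10; weight (1/7)·(1/10) = 1/70 each.
The weights sum to 1/20.
So P(the ruby in chest 5 | the guide opened chest 1, chest 3, and chest 4) = (1/70) / (1/20) = 2/7.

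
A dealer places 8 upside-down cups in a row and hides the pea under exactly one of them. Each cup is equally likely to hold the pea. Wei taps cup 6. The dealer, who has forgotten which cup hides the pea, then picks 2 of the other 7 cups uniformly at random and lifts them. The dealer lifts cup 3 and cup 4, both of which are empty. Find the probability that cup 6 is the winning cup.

1/6

Condition on the true location of the pea.
If it is under any of cups 1, 2, 5, 6, 7, and 8 (prior 1/8 each): the dealer picks exactly this set with probability 1/21 regardless, and none is the prize; weight (1/8)·(1/21) = 1/168 each.
If it is under either of cups 3 and 4 (prior 1/8 each): that cup was opened and seen not to hold the prize — ruled out; weight (1/8)·0 = 0 each.
The weights sum to 1/28.
So P(the pea under cup 6 | the dealer opened cup 3 and cup 4) = (1/168) / (1/28) = 1/6.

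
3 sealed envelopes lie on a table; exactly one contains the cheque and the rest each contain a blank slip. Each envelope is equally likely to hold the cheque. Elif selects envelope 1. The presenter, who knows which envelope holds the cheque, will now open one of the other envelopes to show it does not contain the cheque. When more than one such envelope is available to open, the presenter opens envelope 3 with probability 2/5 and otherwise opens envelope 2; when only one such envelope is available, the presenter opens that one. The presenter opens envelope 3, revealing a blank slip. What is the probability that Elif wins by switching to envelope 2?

Consider each possible location of the cheque in turn.
If it is in envelope 1 (prior 1/3): envelope 3 is available, opened with probability 2/5; weight (1/3)·(2/5) = 2/15.
If it is in envelope 2 (prior 1/3): only envelope 3 is available, probability 1; weight (1/3)·1 = 1/3.
If it is in envelope 3 (prior 1/3): the presenter opened envelope 3, so this case is ruled out; weight (1/3)·0 = 0.
The weights sum to 7/15.
So P(the cheque in envelope 2 | the presenter opened envelope 3) = (1/3) / (7/15) = 5/7.

5/7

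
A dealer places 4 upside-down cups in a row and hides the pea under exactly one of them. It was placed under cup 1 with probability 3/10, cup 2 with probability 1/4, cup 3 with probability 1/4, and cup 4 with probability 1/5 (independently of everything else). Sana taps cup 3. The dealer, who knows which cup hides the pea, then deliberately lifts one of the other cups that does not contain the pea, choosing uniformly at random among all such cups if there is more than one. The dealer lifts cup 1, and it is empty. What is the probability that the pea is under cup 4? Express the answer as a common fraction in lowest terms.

12/37

Apply Bayes' rule, conditioning on where the pea actually is.
If it is under cup 1 (prior 3/10): the dealer opened cup 1, so this case is ruled out; weight (3/10)·0 = 0.
If it is under cup 2 (prior 1/4): the dealer has 2 equally likely choices, so probability 1/2; weight (1/4)·(1/2) = 1/8.
If it is under cup 3 (prior 1/4): the dealer has 3 equally likely choices, so probability 1/3; weight (1/4)·(1/3) = 1/12.
If it is under cup 4 (prior 1/5): the dealer has 2 equally likely choices, so probability 1/2; weight (1/5)·(1/2) = 1/10.
The weights sum to 37/120.
So P(the pea under cup 4 | the dealer opened cup 1) = (1/10) / (37/120) = 12/37.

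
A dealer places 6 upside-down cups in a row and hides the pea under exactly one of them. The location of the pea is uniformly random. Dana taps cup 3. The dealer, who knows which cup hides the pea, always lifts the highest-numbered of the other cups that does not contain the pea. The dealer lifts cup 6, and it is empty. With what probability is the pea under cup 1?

Consider each possible location of the pea in turn.
If it is under any of cups 1, 2, 3, 4, and 5 (prior 1/6 each): cup 6 is the highest-numbered option available, probability 1; weight (1/6)·1 = 1/6 each.
If it is under cup 6 (prior 1/6): the dealer opened cup 6, so this case is ruled out; weight (1/6)·0 = 0.
The weights sum to 5/6.
So P(the pea under cup 1 | the dealer opened cup 6) = (1/6) / (5/6) = 1/5.

1/5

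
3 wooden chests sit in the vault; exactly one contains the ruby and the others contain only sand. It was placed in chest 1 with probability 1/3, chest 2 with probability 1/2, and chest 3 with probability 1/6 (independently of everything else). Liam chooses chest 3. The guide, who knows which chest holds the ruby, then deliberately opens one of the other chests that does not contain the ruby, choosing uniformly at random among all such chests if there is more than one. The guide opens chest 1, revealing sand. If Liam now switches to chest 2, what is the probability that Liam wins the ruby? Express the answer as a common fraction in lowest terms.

Consider each possible location of the ruby in turn.
If it is in chest 1 (prior 1/3): the guide opened chest 1, so this case is ruled out; weight (1/3)·0 = 0.
If it is in chest 2 (prior 1/2): the guide has no choice, probability 1; weight (1/2)·1 = 1/2.
If it is in chest 3 (prior 1/6): the guide has 2 equally likely choices, so probability 1/2; weight (1/6)·(1/2) = 1/12.
The weights sum to 7/12.
So P(the ruby in chest 2 | the guide opened chest 1) = (1/2) / (7/12) = 6/7.

6/7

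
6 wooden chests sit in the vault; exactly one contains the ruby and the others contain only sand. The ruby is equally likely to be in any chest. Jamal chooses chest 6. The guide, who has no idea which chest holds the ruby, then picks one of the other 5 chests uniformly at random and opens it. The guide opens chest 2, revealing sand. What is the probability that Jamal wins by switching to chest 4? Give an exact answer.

Because the guide chose which chest to open without knowing where the ruby is, the choice is independent of the prize location. Learning that chest 2 does not hold the ruby simply rules out that one location and leaves the remaining 5 chests still equally likely by symmetry.
So P(the ruby in chest 4) = 1/5.

1/5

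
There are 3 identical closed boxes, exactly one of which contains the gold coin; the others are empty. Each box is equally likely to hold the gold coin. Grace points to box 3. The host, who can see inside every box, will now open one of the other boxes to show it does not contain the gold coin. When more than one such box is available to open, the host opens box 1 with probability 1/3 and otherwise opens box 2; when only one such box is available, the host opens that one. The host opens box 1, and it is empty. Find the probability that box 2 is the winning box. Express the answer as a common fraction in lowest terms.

3/4

Consider each possible location of the gold coin in turn.
If it is in box 1 (prior 1/3): the host opened box 1, so this case is ruled out; weight (1/3)·0 = 0.
If it is in box 2 (prior 1/3): only box 1 is available, probability 1; weight (1/3)·1 = 1/3.
If it is in box 3 (prior 1/3): box 1 is available, opened with probability 1/3; weight (1/3)·(1/3) = 1/9.
The weights sum to 4/9.
So P(the gold coin in box 2 | the host opened box 1) = (1/3) / (4/9) = 3/4.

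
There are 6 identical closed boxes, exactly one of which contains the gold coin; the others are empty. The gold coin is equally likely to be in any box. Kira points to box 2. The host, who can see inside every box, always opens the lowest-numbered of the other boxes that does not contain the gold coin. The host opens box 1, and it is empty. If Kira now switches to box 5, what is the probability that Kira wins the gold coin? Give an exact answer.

Apply Bayes' rule, conditioning on where the gold coin actually is.
If it is in box 1 (prior 1/6): the host opened box 1, so this case is ruled out; weight (1/6)·0 = 0.
If it is in any of boxes 2, 3, 4, 5, and 6 (prior 1/6 each): box 1 is the lowest-numbered option available, probability 1; weight (1/6)·1 = 1/6 each.
The weights sum to 5/6.
So P(the gold coin in box 5 | the host opened box 1) = (1/6) / (5/6) = 1/5.

1/5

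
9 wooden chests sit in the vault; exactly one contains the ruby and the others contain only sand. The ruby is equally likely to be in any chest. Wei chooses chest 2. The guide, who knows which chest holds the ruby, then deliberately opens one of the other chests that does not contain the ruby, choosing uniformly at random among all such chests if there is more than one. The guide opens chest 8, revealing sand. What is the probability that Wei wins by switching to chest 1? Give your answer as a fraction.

8/63

Condition on the true location of the ruby.
If it is in any of chests 1, 3, 4, 5, 6, 7, and 9 (prior 1/9 each): the guide has 7 equally likely choices, so probability 1/7; weight (1/9)·(1/7) = 1/63 each.
If it is in chest 2 (prior 1/9): the guide has 8 equally likely choices, so probability 1/8; weight (1/9)·(1/8) = 1/72.
If it is in chest 8 (prior 1/9): the guide opened chest 8, so this case is ruled out; weight (1/9)·0 = 0.
The weights sum to 1/8.
So P(the ruby in chest 1 | the guide opened chest 8) = (1/63) / (1/8) = 8/63.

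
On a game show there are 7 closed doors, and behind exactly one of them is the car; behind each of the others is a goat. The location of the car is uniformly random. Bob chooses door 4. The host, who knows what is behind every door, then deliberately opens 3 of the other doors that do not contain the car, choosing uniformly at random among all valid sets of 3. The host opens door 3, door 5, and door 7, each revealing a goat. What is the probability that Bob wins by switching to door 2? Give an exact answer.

2/7

Condition on the true location of the car.
If it is behind any of doors 1, 2, and 6 (prior 1/7 each): the host has 10 equally likely choices, so probability 1/10; weight (1/7)·(1/10) = 1/70 each.
If it is behind any of doors 3, 5, and 7 (prior 1/7 each): that door was opened and seen not to hold the prize — ruled out; weight (1/7)·0 = 0 each.
If it is behind door 4 (prior 1/7): the host has 20 equally likely choices, so probability 1/20; weight (1/7)·(1/20) = 1/140.
The weights sum to 1/20.
So P(the car behind door 2 | the host opened door 3, door 5, and door 7) = (1/70) / (1/20) = 2/7.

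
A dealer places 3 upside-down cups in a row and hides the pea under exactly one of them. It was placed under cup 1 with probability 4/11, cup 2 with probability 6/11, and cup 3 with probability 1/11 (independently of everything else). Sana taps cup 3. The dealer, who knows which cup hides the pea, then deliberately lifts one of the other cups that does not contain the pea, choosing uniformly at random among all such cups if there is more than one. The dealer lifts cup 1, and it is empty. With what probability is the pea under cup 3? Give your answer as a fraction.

1/13

Condition on the true location of the pea.
If it is under cup 1 (prior 4/11): the dealer opened cup 1, so this case is ruled out; weight (4/11)·0 = 0.
If it is under cup 2 (prior 6/11): the dealer has no choice, probability 1; weight (6/11)·1 = 6/11.
If it is under cup 3 (prior 1/11): the dealer has 2 equally likely choices, so probability 1/2; weight (1/11)·(1/2) = 1/22.
The weights sum to 13/22.
So P(the pea under cup 3 | the dealer opened cup 1) = (1/22) / (13/22) = 1/13.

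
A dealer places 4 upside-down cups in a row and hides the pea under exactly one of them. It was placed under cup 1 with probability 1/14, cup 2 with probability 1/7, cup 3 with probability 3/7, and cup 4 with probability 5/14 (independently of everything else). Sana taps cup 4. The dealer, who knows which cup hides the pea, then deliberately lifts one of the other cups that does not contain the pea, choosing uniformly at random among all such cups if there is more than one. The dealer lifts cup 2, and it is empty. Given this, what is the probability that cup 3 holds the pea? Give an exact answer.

18/31

Consider each possible location of the pea in turn.
If it is under cup 1 (prior 1/14): the dealer has 2 equally likely choices, so probability 1/2; weight (1/14)·(1/2) = 1/28.
If it is under cup 2 (prior 1/7): the dealer opened cup 2, so this case is ruled out; weight (1/7)·0 = 0.
If it is under cup 3 (prior 3/7): the dealer has 2 equally likely choices, so probability 1/2; weight (3/7)·(1/2) = 3/14.
If it is under cup 4 (prior 5/14): the dealer has 3 equally likely choices, so probability 1/3; weight (5/14)·(1/3) = 5/42.
The weights sum to 31/84.
So P(the pea under cup 3 | the dealer opened cup 2) = (3/14) / (31/84) = 18/31.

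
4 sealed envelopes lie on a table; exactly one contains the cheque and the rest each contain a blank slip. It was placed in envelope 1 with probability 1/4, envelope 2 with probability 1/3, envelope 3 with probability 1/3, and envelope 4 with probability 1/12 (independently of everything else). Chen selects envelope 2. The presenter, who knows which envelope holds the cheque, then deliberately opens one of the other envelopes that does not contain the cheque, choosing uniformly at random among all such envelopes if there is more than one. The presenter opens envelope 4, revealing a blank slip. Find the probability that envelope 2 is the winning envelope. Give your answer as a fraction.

8/29

Consider each possible location of the cheque in turn.
If it is in envelope 1 (prior 1/4): the presenter has 2 equally likely choices, so probability 1/2; weight (1/4)·(1/2) = 1/8.
If it is in envelope 2 (prior 1/3): the presenter has 3 equally likely choices, so probability 1/3; weight (1/3)·(1/3) = 1/9.
If it is in envelope 3 (prior 1/3): the presenter has 2 equally likely choices, so probability 1/2; weight (1/3)·(1/2) = 1/6.
If it is in envelope 4 (prior 1/12): the presenter opened envelope 4, so this case is ruled out; weight (1/12)·0 = 0.
The weights sum to 29/72.
So P(the cheque in envelope 2 | the presenter opened envelope 4) = (1/9) / (29/72) = 8/29.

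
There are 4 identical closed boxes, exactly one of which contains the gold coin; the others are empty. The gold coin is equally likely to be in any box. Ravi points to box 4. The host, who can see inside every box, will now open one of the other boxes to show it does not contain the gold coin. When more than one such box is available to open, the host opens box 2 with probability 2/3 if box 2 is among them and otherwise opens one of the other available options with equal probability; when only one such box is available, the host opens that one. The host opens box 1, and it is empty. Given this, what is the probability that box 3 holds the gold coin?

1/3

Apply Bayes' rule, conditioning on where the gold coin actually is.
If it is in box 1 (prior 1/4): the host opened box 1, so this case is ruled out; weight (1/4)·0 = 0.
If it is in box 2 (prior 1/4): box 2 holds the prize so is unavailable; the host chooses uniformly among the 2 others, probability 1/2; weight (1/4)·(1/2) = 1/8.
If it is in box 3 (prior 1/4): box 2 is available but not opened, probability 1/3; weight (1/4)·(1/3) = 1/12.
If it is in box 4 (prior 1/4): box 2 is available but not opened; box 1 gets probability (1 − 2/3)/2 = 1/6; weight (1/4)·(1/6) = 1/24.
The weights sum to 1/4.
So P(the gold coin in box 3 | the host opened box 1) = (1/12) / (1/4) = 1/3.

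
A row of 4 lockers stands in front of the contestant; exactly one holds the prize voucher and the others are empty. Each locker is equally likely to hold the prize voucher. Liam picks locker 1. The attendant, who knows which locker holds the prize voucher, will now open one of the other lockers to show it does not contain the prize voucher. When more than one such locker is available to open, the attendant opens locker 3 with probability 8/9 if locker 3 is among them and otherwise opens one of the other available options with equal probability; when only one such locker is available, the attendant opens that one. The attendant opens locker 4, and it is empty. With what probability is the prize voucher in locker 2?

Consider each possible location of the prize voucher in turn.
If it is in locker 1 (prior 1/4): locker 3 is available but not opened; locker 4 gets probability (1 − 8/9)/2 = 1/18; weight (1/4)·(1/18) = 1/72.
If it is in locker 2 (prior 1/4): locker 3 is available but not opened, probability 1/9; weight (1/4)·(1/9) = 1/36.
If it is in locker 3 (prior 1/4): locker 3 holds the prize so is unavailable; the attendant chooses uniformly among the 2 others, probability 1/2; weight (1/4)·(1/2) = 1/8.
If it is in locker 4 (prior 1/4): the attendant opened locker 4, so this case is ruled out; weight (1/4)·0 = 0.
The weights sum to 1/6.
So P(the prize voucher in locker 2 | the attendant opened locker 4) = (1/36) / (1/6) = 1/6.

1/6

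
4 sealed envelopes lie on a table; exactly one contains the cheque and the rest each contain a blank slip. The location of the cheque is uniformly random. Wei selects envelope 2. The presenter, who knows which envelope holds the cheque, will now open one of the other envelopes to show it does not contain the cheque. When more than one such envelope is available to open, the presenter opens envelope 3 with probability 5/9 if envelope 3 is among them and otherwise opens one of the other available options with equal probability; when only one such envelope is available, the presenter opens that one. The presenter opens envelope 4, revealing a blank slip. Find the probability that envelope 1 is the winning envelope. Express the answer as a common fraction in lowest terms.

Condition on the true location of the cheque.
If it is in envelope 1 (prior 1/4): envelope 3 is available but not opened, probability 4/9; weight (1/4)·(4/9) = 1/9.
If it is in envelope 2 (prior 1/4): envelope 3 is available but not opened; envelope 4 gets probability (1 − 5/9)/2 = 2/9; weight (1/4)·(2/9) = 1/18.
If it is in envelope 3 (prior 1/4): envelope 3 holds the prize so is unavailable; the presenter chooses uniformly among the 2 others, probability 1/2; weight (1/4)·(1/2) = 1/8.
If it is in envelope 4 (prior 1/4): the presenter opened envelope 4, so this case is ruled out; weight (1/4)·0 = 0.
The weights sum to 7/24.
So P(the cheque in envelope 1 | the presenter opened envelope 4) = (1/9) / (7/24) = 8/21.

8/21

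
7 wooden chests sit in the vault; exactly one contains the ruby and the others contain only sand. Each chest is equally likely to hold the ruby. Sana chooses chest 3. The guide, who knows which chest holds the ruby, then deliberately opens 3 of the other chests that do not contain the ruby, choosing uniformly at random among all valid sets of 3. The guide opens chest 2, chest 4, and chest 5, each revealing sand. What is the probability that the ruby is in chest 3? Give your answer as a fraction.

Condition on the true location of the ruby.
If it is in any of chests 1, 6, and 7 (prior 1/7 each): the guide has 10 equally likely choices, so probability 1/10; weight (1/7)·(1/10) = 1/70 each.
If it is in any of chests 2, 4, and 5 (prior 1/7 each): that chest was opened and seen not to hold the prize — ruled out; weight (1/7)·0 = 0 each.
If it is in chest 3 (prior 1/7): the guide has 20 equally likely choices, so probability 1/20; weight (1/7)·(1/20) = 1/140.
The weights sum to 1/20.
So P(the ruby in chest 3 | the guide opened chest 2, chest 4, and chest 5) = (1/140) / (1/20) = 1/7.

1/7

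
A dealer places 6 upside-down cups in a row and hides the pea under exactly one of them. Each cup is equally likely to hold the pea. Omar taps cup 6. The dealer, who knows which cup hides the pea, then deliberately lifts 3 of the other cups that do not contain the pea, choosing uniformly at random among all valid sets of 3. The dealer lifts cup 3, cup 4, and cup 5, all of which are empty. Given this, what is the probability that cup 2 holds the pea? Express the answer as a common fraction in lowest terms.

5/12

Consider each possible location of the pea in turn.
If it is under either of cups 1 and 2 (prior 1/6 each): the dealer has 4 equally likely choices, so probability 1/4; weight (1/6)·(1/4) = 1/24 each.
If it is under any of cups 3, 4, and 5 (prior 1/6 each): that cup was opened and seen not to hold the prize — ruled out; weight (1/6)·0 = 0 each.
If it is under cup 6 (prior 1/6): the dealer has 10 equally likely choices, so probability 1/10; weight (1/6)·(1/10) = 1/60.
The weights sum to 1/10.
So P(the pea under cup 2 | the dealer opened cup 3, cup 4, and cup 5) = (1/24) / (1/10) = 5/12.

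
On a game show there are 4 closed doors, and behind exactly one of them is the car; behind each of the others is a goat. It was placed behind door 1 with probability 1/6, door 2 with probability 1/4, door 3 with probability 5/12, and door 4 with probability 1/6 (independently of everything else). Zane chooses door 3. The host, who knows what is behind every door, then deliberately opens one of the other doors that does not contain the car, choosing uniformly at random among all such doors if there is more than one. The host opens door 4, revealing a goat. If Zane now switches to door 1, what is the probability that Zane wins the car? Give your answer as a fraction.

Consider each possible location of the car in turn.
If it is behind door 1 (prior 1/6): the host has 2 equally likely choices, so probability 1/2; weight (1/6)·(1/2) = 1/12.
If it is behind door 2 (prior 1/4): the host has 2 equally likely choices, so probability 1/2; weight (1/4)·(1/2) = 1/8.
If it is behind door 3 (prior 5/12): the host has 3 equally likely choices, so probability 1/3; weight (5/12)·(1/3) = 5/36.
If it is behind door 4 (prior 1/6): the host opened door 4, so this case is ruled out; weight (1/6)·0 = 0.
The weights sum to 25/72.
So P(the car behind door 1 | the host opened door 4) = (1/12) / (25/72) = 6/25.

6/25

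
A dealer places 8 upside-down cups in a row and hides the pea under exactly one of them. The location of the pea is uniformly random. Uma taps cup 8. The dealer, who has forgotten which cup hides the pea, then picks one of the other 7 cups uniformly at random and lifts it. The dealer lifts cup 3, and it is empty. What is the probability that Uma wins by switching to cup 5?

1/7

Condition on the true location of the pea.
If it is under any of cups 1, 2, 4, 5, 6, 7, and 8 (prior 1/8 each): the dealer picks cup 3 with probability 1/7 regardless, and it is not the prize; weight (1/8)·(1/7) = 1/56 each.
If it is under cup 3 (prior 1/8): the dealer opened cup 3, so this case is ruled out; weight (1/8)·0 = 0.
The weights sum to 1/8.
So P(the pea under cup 5 | the dealer opened cup 3) = (1/56) / (1/8) = 1/7.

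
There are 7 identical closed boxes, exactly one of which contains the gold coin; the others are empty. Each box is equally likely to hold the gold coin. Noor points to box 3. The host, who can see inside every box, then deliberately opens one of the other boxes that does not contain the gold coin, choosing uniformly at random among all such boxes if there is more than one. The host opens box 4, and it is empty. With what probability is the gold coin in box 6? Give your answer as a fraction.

6/35

Apply Bayes' rule, conditioning on where the gold coin actually is.
If it is in any of boxes 1, 2, 5, 6, and 7 (prior 1/7 each): the host has 5 equally likely choices, so probability 1/5; weight (1/7)·(1/5) = 1/35 each.
If it is in box 3 (prior 1/7): the host has 6 equally likely choices, so probability 1/6; weight (1/7)·(1/6) = 1/42.
If it is in box 4 (prior 1/7): the host opened box 4, so this case is ruled out; weight (1/7)·0 = 0.
The weights sum to 1/6.
So P(the gold coin in box 6 | the host opened box 4) = (1/35) / (1/6) = 6/35.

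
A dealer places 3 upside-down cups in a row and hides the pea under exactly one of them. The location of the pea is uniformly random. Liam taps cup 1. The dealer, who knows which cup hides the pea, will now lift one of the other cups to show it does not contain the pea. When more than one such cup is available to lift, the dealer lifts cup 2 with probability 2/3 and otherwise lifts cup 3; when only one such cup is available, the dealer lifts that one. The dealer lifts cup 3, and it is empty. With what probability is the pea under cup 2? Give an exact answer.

Condition on the true location of the pea.
If it is under cup 1 (prior 1/3): cup 2 is available but not opened, probability 1/3; weight (1/3)·(1/3) = 1/9.
If it is under cup 2 (prior 1/3): only cup 3 is available, probability 1; weight (1/3)·1 = 1/3.
If it is under cup 3 (prior 1/3): the dealer opened cup 3, so this case is ruled out; weight (1/3)·0 = 0.
The weights sum to 4/9.
So P(the pea under cup 2 | the dealer opened cup 3) = (1/3) / (4/9) = 3/4.

3/4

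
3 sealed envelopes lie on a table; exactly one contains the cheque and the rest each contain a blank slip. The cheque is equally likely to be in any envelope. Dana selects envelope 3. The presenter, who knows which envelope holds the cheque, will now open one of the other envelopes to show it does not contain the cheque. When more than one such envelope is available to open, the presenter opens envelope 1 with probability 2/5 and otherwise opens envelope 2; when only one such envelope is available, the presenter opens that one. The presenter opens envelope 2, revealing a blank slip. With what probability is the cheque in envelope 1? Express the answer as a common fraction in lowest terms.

Condition on the true location of the cheque.
If it is in envelope 1 (prior 1/3): only envelope 2 is available, probability 1; weight (1/3)·1 = 1/3.
If it is in envelope 2 (prior 1/3): the presenter opened envelope 2, so this case is ruled out; weight (1/3)·0 = 0.
If it is in envelope 3 (prior 1/3): envelope 1 is available but not opened, probability 3/5; weight (1/3)·(3/5) = 1/5.
The weights sum to 8/15.
So P(the cheque in envelope 1 | the presenter opened envelope 2) = (1/3) / (8/15) = 5/8.

5/8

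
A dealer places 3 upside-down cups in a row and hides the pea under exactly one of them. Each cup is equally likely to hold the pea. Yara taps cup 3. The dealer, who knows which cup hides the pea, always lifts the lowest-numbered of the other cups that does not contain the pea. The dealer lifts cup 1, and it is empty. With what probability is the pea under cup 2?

1/2

Apply Bayes' rule, conditioning on where the pea actually is.
If it is under cup 1 (prior 1/3): the dealer opened cup 1, so this case is ruled out; weight (1/3)·0 = 0.
If it is under either of cups 2 and 3 (prior 1/3 each): cup 1 is the lowest-numbered option available, probability 1; weight (1/3)·1 = 1/3 each.
The weights sum to 2/3.
So P(the pea under cup 2 | the dealer opened cup 1) = (1/3) / (2/3) = 1/2.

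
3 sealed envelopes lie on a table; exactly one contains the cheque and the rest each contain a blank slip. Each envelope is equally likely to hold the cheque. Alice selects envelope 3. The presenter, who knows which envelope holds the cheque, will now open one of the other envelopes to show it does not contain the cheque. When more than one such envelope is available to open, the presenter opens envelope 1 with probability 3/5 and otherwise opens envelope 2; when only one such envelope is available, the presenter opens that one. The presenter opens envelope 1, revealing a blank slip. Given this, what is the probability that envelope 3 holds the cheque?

Apply Bayes' rule, conditioning on where the cheque actually is.
If it is in envelope 1 (prior 1/3): the presenter opened envelope 1, so this case is ruled out; weight (1/3)·0 = 0.
If it is in envelope 2 (prior 1/3): only envelope 1 is available, probability 1; weight (1/3)·1 = 1/3.
If it is in envelope 3 (prior 1/3): envelope 1 is available, opened with probability 3/5; weight (1/3)·(3/5) = 1/5.
The weights sum to 8/15.
So P(the cheque in envelope 3 | the presenter opened envelope 1) = (1/5) / (8/15) = 3/8.

3/8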